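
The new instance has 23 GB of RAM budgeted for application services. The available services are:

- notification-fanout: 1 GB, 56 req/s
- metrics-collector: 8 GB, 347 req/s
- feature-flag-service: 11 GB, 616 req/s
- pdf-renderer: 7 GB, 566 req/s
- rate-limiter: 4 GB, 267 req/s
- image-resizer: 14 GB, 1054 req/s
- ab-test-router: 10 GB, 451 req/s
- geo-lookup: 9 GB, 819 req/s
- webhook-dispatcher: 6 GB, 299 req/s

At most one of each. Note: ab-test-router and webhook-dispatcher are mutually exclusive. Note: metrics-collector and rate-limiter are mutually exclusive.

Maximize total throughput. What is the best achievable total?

Density check — geo-lookup 91.00, pdf-renderer 80.86, image-resizer 75.29 are the best per GB.
Filling by ratio: notification-fanout + pdf-renderer + rate-limiter + geo-lookup for 1708, with 2 GB left unused.
The 12 GB tied up in notification-fanout and pdf-renderer and rate-limiter is better spent on image-resizer — total rises to 1873 (23 GB).

1873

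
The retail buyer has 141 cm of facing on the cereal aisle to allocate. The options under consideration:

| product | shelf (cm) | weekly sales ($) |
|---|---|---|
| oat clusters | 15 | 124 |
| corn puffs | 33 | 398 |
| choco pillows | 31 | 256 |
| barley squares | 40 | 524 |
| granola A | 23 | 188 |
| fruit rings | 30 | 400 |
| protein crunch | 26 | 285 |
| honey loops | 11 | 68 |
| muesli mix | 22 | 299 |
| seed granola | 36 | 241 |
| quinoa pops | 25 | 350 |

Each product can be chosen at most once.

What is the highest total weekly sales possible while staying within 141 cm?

1761

A density-first pass picks oat clusters + barley squares + fruit rings + muesli mix + quinoa pops — 1697 at 132 cm.
Dropping oat clusters frees 15 cm; slotting in granola A (23 cm) lifts the total to 1761 at 140 cm.
An exhaustive check of the 2048 subsets confirms 1761.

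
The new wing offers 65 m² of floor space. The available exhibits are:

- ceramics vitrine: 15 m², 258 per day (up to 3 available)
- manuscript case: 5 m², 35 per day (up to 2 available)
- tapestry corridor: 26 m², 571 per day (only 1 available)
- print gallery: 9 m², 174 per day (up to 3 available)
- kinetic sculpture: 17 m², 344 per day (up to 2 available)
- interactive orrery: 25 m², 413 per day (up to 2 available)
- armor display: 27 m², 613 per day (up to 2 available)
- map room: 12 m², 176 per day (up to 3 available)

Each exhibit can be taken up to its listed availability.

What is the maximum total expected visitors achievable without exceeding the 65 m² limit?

1400

The ratio ordering already packs tightly: print gallery + 2×armor display, 63 m², 1400.
Every other selection either busts 65 m² or exceeds an availability limit or fails to beat 1400.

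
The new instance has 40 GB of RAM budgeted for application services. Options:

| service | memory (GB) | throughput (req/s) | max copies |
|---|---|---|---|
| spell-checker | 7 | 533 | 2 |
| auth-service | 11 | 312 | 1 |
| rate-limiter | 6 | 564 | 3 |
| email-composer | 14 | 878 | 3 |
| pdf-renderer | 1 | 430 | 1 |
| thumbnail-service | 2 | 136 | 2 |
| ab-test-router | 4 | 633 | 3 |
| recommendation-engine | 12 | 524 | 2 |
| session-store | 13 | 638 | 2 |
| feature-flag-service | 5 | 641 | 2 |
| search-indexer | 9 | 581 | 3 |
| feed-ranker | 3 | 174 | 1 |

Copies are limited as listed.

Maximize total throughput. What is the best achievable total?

Greedy by ratio would take 2×rate-limiter + pdf-renderer + 2×thumbnail-service + 3×ab-test-router + 2×feature-flag-service: 39 GB used, total 5011.
Replace thumbnail-service with feed-ranker: the trade gains 38 net, giving 5049 at 40 GB.
Nothing else within 40 GB beats 5049.

5049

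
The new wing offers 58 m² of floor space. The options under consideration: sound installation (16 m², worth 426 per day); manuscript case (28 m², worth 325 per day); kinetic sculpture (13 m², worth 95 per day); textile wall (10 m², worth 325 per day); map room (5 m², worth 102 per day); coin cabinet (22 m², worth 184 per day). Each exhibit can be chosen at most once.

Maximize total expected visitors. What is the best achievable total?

1076

A density-first pass picks sound installation + textile wall + map room + coin cabinet — 1037 at 53 m².
The 27 m² tied up in map room and coin cabinet is better spent on manuscript case — total rises to 1076 (54 m²).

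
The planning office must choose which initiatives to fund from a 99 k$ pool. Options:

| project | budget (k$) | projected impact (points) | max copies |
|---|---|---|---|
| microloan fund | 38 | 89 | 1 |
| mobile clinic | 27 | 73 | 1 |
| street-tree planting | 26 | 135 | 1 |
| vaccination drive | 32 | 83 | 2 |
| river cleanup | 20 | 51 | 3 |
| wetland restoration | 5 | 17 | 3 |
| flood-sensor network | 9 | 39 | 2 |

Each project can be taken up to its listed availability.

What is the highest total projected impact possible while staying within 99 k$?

Density check — street-tree planting 5.19, flood-sensor network 4.33, wetland restoration 3.40 are the best per k$.
Greedy by ratio would take mobile clinic + street-tree planting + 3×wetland restoration + 2×flood-sensor network: 86 k$ used, total 337.
Dropping mobile clinic frees 27 k$; slotting in 2×river cleanup (40 k$) lifts the total to 366 at 99 k$.
No other feasible combination exceeds 366.

366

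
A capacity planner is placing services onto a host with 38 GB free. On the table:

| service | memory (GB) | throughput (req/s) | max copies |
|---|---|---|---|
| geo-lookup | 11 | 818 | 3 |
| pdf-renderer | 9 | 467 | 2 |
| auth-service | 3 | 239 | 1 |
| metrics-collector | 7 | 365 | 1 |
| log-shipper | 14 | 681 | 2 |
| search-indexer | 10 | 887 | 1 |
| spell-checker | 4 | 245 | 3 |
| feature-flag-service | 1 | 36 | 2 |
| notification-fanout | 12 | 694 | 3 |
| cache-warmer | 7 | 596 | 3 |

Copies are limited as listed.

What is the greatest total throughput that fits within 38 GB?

Density check — search-indexer 88.70, cache-warmer 85.14, auth-service 79.67, geo-lookup 74.36 are the best per GB.
The ratio ordering already packs tightly: auth-service + search-indexer + spell-checker + 3×cache-warmer, 38 GB, 3159.

3159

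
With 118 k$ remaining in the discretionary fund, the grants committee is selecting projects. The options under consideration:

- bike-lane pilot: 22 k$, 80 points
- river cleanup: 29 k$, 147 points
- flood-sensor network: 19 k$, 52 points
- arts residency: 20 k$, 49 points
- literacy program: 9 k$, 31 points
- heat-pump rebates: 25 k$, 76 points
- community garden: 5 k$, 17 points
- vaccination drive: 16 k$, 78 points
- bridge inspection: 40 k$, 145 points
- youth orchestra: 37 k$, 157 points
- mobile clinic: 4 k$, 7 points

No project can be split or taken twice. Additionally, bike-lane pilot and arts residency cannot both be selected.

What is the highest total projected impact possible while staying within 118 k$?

510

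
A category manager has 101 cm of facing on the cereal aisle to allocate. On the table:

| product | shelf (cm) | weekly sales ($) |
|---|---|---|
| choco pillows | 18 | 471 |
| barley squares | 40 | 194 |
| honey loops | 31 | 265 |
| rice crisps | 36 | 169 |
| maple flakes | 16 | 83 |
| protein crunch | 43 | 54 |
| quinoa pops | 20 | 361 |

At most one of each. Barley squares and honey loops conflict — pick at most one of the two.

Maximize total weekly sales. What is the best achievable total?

1180

Choco pillows + honey loops + maple flakes + quinoa pops uses 85 of the 101 cm and totals 1180.
Runner-up choco pillows + barley squares + maple flakes + quinoa pops tops out at 1109.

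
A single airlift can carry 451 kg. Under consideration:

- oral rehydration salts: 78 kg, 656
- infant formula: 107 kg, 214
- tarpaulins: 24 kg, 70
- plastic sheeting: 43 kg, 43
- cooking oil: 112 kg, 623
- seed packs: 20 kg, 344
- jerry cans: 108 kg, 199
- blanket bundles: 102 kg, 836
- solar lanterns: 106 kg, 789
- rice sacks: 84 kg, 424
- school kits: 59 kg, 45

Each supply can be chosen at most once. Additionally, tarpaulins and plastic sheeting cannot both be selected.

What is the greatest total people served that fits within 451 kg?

The ratio ordering already packs tightly: oral rehydration salts + tarpaulins + cooking oil + seed packs + blanket bundles + solar lanterns, 442 kg, 3318.
The spare 9 kg is too small for any remaining supply, and no feasible exchange beats 3318.

3318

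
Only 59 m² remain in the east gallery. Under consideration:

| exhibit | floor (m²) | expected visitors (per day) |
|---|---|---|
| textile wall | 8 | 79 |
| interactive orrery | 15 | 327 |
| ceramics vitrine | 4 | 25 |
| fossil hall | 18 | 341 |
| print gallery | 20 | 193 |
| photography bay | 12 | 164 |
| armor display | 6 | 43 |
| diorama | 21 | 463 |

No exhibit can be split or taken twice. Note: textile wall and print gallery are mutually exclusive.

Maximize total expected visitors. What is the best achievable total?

Taking interactive orrery + ceramics vitrine + fossil hall + diorama: 58 m² used, 1156 in expected visitors.
Every other selection either busts 59 m² or breaks a pairing rule or fails to beat 1156.

1156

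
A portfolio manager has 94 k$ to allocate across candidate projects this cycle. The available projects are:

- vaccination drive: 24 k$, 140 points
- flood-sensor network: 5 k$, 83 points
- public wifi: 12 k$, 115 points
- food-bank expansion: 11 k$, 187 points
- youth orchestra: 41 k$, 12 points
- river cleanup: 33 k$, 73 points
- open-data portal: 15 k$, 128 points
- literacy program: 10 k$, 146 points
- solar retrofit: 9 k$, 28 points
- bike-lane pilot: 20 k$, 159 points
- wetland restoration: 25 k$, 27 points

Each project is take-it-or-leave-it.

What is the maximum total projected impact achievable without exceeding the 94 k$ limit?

A density-first pass picks flood-sensor network + public wifi + food-bank expansion + open-data portal + literacy program + solar retrofit + bike-lane pilot — 846 at 82 k$.
Dropping flood-sensor network and solar retrofit frees 14 k$; slotting in vaccination drive (24 k$) lifts the total to 875 at 92 k$.

875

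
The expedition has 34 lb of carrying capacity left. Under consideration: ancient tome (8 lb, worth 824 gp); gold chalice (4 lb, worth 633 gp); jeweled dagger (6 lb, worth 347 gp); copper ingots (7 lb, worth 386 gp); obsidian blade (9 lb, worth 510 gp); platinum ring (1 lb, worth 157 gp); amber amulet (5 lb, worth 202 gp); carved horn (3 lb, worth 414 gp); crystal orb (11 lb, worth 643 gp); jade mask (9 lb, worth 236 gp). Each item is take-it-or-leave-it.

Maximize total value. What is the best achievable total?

3057

Filling by ratio: ancient tome + gold chalice + jeweled dagger + platinum ring + carved horn + crystal orb for 3018, with 1 lb left unused.
Replace jeweled dagger with copper ingots: the trade gains 39 net, giving 3057 at 34 lb.
Every other selection either busts 34 lb or fails to beat 3057.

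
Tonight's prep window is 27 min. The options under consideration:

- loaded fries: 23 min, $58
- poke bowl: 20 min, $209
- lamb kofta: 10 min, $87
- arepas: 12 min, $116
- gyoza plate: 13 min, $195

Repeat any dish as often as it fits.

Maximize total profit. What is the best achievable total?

Best packing: 2×gyoza plate — 26 min, 390 total.
No other feasible combination exceeds 390.

390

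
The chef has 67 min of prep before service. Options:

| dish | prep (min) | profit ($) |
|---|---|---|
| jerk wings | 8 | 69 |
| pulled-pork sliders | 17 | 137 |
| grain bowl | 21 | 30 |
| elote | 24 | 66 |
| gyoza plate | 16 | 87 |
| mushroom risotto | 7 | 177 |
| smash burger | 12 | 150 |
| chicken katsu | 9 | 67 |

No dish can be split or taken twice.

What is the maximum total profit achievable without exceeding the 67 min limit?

The ratio heuristic lands on jerk wings + pulled-pork sliders + mushroom risotto + smash burger + chicken katsu (600) but leaves 14 min idle.
Replace chicken katsu with gyoza plate: the trade gains 20 net, giving 620 at 60 min.
That's the maximum — no swap from here does better than 620.

620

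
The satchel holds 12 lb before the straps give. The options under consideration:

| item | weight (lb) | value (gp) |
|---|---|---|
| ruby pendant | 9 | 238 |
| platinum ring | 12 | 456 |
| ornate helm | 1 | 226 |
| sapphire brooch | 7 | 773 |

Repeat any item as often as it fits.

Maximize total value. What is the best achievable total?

Taking 12×ornate helm: 12 lb used, 2712 in value.

2712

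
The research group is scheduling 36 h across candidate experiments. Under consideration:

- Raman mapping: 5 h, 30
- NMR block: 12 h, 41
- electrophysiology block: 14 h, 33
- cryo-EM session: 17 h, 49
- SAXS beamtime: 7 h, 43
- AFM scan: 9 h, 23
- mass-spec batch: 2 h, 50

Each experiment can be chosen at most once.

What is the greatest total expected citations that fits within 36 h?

Taking Raman mapping + NMR block + SAXS beamtime + AFM scan + mass-spec batch: 35 h used, 187 in expected citations.

187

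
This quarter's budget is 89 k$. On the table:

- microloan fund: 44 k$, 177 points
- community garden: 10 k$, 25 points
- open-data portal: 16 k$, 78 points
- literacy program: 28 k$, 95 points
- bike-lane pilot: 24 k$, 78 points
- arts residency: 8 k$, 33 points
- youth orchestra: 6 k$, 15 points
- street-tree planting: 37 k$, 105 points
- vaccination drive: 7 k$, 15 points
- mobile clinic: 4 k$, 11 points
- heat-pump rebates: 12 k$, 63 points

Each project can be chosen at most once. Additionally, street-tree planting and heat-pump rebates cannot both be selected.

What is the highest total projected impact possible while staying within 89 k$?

366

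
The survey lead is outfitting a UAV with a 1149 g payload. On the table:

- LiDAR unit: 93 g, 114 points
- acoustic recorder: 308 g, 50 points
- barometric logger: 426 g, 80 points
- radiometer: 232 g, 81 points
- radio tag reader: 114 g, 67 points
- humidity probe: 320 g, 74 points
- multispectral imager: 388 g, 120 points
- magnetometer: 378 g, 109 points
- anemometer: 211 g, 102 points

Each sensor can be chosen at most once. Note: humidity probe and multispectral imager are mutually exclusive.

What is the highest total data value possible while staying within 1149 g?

484

LiDAR unit + radiometer + radio tag reader + multispectral imager + anemometer uses 1038 of the 1149 g and totals 484.
Every other selection either busts 1149 g or breaks a pairing rule or fails to beat 484.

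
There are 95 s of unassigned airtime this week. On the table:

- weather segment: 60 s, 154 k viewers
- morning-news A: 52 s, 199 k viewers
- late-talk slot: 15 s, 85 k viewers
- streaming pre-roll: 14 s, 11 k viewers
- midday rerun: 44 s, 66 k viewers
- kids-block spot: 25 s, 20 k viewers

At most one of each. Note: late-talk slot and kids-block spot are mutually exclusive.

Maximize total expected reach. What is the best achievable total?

295

Taking morning-news A + late-talk slot + streaming pre-roll: 81 s used, 295 in expected reach.
Nothing else feasible within 95 s beats 295.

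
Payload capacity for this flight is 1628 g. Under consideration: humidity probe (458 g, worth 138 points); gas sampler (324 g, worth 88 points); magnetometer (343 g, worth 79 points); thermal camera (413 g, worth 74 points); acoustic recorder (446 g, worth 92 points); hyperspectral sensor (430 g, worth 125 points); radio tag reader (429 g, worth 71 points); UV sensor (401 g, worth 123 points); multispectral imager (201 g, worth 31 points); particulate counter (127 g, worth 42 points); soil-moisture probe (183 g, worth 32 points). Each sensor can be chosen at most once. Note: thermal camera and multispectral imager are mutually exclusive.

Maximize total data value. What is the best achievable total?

A density-first pass picks humidity probe + hyperspectral sensor + UV sensor + particulate counter + soil-moisture probe — 460 at 1599 g.
Replace particulate counter and soil-moisture probe with gas sampler: the trade gains 14 net, giving 474 at 1613 g.
An exhaustive check of the 2048 subsets confirms 474.

474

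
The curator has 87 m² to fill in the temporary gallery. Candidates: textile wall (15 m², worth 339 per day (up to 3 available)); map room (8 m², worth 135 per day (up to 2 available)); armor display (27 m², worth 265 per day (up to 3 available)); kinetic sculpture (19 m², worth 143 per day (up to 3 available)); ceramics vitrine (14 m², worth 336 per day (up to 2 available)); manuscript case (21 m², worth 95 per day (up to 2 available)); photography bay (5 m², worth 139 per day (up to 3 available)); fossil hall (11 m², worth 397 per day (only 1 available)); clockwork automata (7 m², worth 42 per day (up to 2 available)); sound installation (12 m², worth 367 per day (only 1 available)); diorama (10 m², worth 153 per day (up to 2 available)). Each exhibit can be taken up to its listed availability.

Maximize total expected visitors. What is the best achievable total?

A density-first pass picks textile wall + 2×ceramics vitrine + 3×photography bay + fossil hall + sound installation — 2192 at 81 m².
Dropping ceramics vitrine and 2×photography bay frees 24 m²; slotting in 2×textile wall (30 m²) lifts the total to 2256 at 87 m².
Nothing else within 87 m² beats 2256.

2256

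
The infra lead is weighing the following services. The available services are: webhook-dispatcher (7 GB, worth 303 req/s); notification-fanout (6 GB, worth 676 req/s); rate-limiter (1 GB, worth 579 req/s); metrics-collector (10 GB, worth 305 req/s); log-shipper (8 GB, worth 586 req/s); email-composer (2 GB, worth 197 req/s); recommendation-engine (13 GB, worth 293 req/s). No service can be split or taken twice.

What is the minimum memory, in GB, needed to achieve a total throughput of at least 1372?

Need the lightest bundle worth ≥ 1372.
notification-fanout + rate-limiter + email-composer: 1452 throughput at 9 GB.
Any bundle with less than 9 GB falls short of 1372.

9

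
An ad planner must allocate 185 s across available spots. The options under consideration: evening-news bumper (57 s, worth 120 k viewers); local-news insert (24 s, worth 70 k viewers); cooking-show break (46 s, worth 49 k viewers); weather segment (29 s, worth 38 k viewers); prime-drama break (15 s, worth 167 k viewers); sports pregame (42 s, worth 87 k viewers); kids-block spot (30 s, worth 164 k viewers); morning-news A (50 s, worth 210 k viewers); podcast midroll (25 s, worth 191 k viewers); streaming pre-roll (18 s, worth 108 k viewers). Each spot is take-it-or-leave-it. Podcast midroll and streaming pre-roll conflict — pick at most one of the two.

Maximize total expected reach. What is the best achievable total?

Best packing: evening-news bumper + prime-drama break + kids-block spot + morning-news A + podcast midroll — 177 s, 852 total.

852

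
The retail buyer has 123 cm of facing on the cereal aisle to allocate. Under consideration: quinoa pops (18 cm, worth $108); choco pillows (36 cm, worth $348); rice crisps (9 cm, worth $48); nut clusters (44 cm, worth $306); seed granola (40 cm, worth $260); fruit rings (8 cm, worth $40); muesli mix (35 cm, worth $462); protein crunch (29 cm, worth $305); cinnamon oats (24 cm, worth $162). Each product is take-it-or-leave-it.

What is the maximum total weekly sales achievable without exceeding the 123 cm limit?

By weekly sales per cm: muesli mix 13.20, protein crunch 10.52, choco pillows 9.67 lead.
Taking quinoa pops + choco pillows + muesli mix + protein crunch: 118 cm used, 1223 in weekly sales.
The spare 5 cm is too small for any remaining product, and no exchange beats 1223.

1223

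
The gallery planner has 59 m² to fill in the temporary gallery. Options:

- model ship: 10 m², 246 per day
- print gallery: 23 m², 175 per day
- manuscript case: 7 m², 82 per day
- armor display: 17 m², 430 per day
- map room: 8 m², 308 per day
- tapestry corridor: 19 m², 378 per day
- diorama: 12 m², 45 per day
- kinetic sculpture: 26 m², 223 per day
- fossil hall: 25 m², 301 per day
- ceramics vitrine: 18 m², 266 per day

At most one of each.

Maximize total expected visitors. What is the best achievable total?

Ranking by ratio (expected visitors/m²): map room 38.50, armor display 25.29, model ship 24.60, tapestry corridor 19.89.
Best packing: model ship + armor display + map room + tapestry corridor — 54 m², 1362 total.
The closest alternative, model ship + armor display + map room + ceramics vitrine, reaches only 1250.

1362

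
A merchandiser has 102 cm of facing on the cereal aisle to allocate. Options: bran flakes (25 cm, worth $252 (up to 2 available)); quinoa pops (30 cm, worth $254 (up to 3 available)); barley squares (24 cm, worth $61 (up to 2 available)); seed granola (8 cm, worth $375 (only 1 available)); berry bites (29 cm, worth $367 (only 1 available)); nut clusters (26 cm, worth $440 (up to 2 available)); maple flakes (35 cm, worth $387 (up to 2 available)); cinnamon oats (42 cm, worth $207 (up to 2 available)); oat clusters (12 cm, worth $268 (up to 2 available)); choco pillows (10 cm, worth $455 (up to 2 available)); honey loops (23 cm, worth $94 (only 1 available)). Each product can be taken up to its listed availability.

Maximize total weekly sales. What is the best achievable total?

2433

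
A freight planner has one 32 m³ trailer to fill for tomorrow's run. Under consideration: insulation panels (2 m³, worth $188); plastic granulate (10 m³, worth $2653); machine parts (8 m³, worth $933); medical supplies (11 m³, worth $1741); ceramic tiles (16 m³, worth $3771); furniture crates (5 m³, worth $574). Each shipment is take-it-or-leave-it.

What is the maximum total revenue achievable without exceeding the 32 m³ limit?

6998

By revenue per m³: plastic granulate 265.30, ceramic tiles 235.69, medical supplies 158.27, machine parts 116.62 lead.
Best packing: plastic granulate + ceramic tiles + furniture crates — 31 m³, 6998 total.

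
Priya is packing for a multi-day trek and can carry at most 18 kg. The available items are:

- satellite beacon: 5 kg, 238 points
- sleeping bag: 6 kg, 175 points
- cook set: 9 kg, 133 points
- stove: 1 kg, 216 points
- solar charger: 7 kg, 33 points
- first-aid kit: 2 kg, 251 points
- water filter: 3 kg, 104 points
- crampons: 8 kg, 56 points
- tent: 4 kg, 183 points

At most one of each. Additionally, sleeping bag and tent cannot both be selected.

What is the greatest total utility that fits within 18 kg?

992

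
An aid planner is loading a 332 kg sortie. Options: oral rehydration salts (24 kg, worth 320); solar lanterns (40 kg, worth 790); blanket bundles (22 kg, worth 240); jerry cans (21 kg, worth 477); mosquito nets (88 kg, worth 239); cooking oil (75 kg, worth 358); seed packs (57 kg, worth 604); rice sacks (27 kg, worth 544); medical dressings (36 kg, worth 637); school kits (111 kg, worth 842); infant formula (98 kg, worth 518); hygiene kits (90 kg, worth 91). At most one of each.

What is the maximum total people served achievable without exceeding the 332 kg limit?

4214

A density-first pass picks oral rehydration salts + solar lanterns + blanket bundles + jerry cans + seed packs + rice sacks + medical dressings + infant formula — 4130 at 325 kg.
Dropping blanket bundles and infant formula frees 120 kg; slotting in school kits (111 kg) lifts the total to 4214 at 316 kg.
Nothing else within 332 kg beats 4214.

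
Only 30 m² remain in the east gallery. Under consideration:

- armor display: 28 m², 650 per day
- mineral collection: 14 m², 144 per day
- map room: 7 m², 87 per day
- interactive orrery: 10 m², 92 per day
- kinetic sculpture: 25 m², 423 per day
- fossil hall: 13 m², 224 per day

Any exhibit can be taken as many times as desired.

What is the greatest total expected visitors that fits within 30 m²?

650

Best packing: armor display — 28 m², 650 total.
That's the maximum — no swap from here does better than 650.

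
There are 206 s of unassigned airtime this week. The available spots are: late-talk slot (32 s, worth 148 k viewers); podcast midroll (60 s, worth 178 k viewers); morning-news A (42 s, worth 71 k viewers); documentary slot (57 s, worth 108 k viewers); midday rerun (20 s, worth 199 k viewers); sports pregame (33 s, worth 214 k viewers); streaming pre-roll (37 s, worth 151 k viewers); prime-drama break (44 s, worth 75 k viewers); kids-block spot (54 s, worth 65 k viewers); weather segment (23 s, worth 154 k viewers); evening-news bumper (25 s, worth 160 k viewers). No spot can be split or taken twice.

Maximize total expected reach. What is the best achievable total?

1056

By expected reach per s: midday rerun 9.95, weather segment 6.70, sports pregame 6.48, evening-news bumper 6.40 lead.
The ratio heuristic lands on late-talk slot + midday rerun + sports pregame + streaming pre-roll + weather segment + evening-news bumper (1026) but leaves 36 s idle.
Dropping late-talk slot frees 32 s; slotting in podcast midroll (60 s) lifts the total to 1056 at 198 s.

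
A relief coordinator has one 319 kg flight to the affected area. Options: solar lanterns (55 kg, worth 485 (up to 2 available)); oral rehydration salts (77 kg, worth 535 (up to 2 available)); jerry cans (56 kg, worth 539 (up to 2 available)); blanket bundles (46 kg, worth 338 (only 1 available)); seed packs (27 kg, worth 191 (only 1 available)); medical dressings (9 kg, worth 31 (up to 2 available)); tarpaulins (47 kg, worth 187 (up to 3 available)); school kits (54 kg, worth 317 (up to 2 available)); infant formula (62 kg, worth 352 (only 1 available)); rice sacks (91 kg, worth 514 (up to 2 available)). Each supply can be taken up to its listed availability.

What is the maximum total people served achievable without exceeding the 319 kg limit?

2645

By people served per kg: jerry cans 9.62, solar lanterns 8.82, blanket bundles 7.35, seed packs 7.07 lead.
Filling by ratio: 2×solar lanterns + 2×jerry cans + blanket bundles + seed packs + 2×medical dressings for 2639, with 6 kg left unused.
The 73 kg tied up in blanket bundles and seed packs is better spent on oral rehydration salts — total rises to 2645 (317 kg).
No other feasible combination exceeds 2645.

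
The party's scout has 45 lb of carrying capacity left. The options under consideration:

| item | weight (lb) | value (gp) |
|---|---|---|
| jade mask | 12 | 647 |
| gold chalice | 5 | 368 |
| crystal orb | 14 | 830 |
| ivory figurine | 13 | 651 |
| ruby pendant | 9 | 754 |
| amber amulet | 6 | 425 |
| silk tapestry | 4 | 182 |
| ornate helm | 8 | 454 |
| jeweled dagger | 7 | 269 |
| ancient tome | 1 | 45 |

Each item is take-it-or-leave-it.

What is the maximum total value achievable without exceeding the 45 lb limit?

2876

By value per lb: ruby pendant 83.78, gold chalice 73.60, amber amulet 70.83 lead.
Gold chalice + crystal orb + ruby pendant + amber amulet + ornate helm + ancient tome uses 43 of the 45 lb and totals 2876.
Next best is jade mask + gold chalice + ruby pendant + amber amulet + silk tapestry + ornate helm + ancient tome at 2875 (45 lb) — short by 1.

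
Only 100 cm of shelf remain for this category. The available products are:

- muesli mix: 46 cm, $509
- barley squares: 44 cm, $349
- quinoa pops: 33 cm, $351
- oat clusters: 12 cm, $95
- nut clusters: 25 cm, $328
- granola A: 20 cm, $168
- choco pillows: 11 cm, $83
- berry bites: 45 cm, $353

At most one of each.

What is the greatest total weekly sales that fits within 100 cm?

1028

Taking the top-ratio products first gives muesli mix + nut clusters + granola A for 1005 (91 cm).
Replace nut clusters with quinoa pops: the trade gains 23 net, giving 1028 at 99 cm.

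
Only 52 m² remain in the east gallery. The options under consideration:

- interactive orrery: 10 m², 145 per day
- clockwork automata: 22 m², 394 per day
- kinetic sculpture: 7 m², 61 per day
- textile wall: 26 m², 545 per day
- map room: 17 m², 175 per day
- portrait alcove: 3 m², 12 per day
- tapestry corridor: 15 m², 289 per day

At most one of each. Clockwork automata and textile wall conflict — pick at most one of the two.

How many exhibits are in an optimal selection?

3

Optimal total is 979.
interactive orrery + textile wall + tapestry corridor hits 979 at 51 m².
Every optimal selection uses 3 exhibits.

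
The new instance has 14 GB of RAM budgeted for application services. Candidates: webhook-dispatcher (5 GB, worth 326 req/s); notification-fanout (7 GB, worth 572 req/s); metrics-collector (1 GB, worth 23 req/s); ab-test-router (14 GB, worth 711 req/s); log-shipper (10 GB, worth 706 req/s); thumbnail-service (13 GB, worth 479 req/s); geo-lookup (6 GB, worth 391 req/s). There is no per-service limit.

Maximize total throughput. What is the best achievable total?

1144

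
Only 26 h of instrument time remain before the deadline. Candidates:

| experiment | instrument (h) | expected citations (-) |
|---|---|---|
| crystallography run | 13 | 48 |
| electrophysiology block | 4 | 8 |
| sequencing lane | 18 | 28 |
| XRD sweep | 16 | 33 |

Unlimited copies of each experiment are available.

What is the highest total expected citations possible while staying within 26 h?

Ranking by ratio (expected citations/h): crystallography run 3.69, XRD sweep 2.06, electrophysiology block 2.00.
Best packing: 2×crystallography run — 26 h, 96 total.
Nothing else within 26 h beats 96.

96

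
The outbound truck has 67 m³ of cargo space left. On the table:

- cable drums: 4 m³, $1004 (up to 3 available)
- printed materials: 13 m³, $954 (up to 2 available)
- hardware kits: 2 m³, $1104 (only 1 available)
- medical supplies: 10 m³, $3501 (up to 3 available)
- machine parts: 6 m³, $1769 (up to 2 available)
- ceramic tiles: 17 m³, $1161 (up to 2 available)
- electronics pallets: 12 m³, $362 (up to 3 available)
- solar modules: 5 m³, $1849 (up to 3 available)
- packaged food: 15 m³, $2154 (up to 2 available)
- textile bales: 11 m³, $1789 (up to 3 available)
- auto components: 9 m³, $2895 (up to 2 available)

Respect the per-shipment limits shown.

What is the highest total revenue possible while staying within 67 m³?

22981

Density check — hardware kits 552.00, solar modules 369.80, medical supplies 350.10, auto components 321.67 are the best per m³.
Taking the top-ratio shipments first gives hardware kits + 3×medical supplies + 3×solar modules + 2×auto components for 22944 (65 m³).
The 10 m³ tied up in medical supplies is better spent on 2×machine parts — total rises to 22981 (67 m³).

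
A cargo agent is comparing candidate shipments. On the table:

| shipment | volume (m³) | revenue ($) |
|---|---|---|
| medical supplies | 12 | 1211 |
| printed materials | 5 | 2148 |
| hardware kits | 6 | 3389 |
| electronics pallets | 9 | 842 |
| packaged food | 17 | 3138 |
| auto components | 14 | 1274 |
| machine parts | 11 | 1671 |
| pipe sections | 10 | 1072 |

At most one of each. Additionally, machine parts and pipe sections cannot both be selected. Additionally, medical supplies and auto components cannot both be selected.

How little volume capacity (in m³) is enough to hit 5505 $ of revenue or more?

11

Look for the lowest-volume combination reaching 5505.
printed materials + hardware kits: 5537 revenue at 11 m³.
Any bundle with less than 11 m³ falls short of 5505.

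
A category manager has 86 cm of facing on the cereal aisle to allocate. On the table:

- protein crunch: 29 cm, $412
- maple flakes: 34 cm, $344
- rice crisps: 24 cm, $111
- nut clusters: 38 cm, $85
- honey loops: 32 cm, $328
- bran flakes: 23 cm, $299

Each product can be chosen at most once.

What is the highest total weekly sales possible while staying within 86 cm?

1055

Density check — protein crunch 14.21, bran flakes 13.00, honey loops 10.25 are the best per cm.
Taking the top-ratio products first gives protein crunch + honey loops + bran flakes for 1039 (84 cm).
Dropping honey loops frees 32 cm; slotting in maple flakes (34 cm) lifts the total to 1055 at 86 cm.
Nothing else within 86 cm beats 1055.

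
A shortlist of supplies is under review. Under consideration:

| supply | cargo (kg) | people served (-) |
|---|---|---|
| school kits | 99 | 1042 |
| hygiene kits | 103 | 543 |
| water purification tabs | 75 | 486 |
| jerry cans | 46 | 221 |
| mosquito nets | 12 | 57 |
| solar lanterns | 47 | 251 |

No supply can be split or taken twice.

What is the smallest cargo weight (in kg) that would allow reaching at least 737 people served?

99

Look for the lowest-cargo combination reaching 737.
Taking school kits gives 1042 (≥ 737) for 99 kg.
No combination under 99 kg hits 737.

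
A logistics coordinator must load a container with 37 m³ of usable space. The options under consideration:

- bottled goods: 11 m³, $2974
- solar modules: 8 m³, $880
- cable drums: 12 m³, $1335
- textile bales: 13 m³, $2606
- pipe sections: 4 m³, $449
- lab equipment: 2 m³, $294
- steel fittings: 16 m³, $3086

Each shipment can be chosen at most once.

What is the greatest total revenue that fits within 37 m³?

7234

Taking the top-ratio shipments first gives bottled goods + textile bales + pipe sections + lab equipment for 6323 (30 m³).
Replace textile bales and pipe sections with solar modules + steel fittings: the trade gains 911 net, giving 7234 at 37 m³.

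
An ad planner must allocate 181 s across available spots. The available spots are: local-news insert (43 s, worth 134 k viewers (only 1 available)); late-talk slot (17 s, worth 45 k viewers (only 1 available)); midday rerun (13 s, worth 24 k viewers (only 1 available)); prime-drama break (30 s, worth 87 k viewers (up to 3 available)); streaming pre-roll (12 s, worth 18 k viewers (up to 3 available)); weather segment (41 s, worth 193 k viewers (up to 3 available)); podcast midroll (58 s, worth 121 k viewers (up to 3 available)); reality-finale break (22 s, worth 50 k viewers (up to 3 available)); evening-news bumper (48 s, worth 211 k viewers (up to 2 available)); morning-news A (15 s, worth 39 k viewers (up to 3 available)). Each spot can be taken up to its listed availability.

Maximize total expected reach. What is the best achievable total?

808

Ranking by ratio (expected reach/s): weather segment 4.71, evening-news bumper 4.40, local-news insert 3.12, prime-drama break 2.90.
Filling by ratio: 3×weather segment + evening-news bumper for 790, with 10 s left unused.
Dropping weather segment frees 41 s; slotting in evening-news bumper (48 s) lifts the total to 808 at 178 s.
That's the maximum — no swap from here does better than 808.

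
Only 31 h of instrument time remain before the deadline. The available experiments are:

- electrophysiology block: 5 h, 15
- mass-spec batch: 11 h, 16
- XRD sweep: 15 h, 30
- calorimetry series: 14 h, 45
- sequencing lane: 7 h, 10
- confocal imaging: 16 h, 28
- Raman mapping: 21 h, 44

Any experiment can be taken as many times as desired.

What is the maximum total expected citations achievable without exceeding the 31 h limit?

Density check — calorimetry series 3.21, electrophysiology block 3.00, Raman mapping 2.10 are the best per h.
6×electrophysiology block uses 30 of the 31 h and totals 90.

90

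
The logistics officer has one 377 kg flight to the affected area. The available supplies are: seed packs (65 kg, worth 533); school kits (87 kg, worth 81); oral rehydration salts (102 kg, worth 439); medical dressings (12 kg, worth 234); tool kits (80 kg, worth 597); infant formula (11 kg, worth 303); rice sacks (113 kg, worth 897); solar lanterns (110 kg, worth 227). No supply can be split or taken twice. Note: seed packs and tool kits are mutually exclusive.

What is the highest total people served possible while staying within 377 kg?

2470

Best packing: oral rehydration salts + medical dressings + tool kits + infant formula + rice sacks — 318 kg, 2470 total.
The spare 59 kg is too small for any remaining supply, and no feasible exchange beats 2470.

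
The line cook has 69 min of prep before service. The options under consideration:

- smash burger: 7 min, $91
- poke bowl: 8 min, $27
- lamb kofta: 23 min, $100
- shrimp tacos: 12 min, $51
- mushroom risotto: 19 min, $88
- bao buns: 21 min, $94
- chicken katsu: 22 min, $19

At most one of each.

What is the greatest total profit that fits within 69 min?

Ranking by ratio (profit/min): smash burger 13.00, mushroom risotto 4.63, bao buns 4.48, lamb kofta 4.35.
Taking the top-ratio dishes first gives smash burger + poke bowl + shrimp tacos + mushroom risotto + bao buns for 351 (67 min).
Dropping bao buns frees 21 min; slotting in lamb kofta (23 min) lifts the total to 357 at 69 min.
That's the maximum — no swap from here does better than 357.

357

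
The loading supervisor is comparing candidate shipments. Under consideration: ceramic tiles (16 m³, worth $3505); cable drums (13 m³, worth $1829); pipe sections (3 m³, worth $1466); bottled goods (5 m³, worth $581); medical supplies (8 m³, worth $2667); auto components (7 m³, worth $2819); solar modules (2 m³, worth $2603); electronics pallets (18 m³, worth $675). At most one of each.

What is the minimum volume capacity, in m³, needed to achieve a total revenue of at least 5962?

12

Minimise m³ subject to total revenue ≥ 5962.
Taking pipe sections + auto components + solar modules gives 6888 (≥ 5962) for 12 m³.
Below 12 m³ the best achievable stays under 5962.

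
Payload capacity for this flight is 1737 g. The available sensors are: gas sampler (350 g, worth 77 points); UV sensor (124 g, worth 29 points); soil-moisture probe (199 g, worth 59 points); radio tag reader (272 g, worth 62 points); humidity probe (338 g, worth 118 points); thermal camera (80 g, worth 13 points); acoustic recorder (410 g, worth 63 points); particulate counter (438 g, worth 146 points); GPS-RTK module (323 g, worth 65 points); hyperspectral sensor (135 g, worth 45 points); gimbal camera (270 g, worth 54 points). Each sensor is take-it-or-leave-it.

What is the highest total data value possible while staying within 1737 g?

507

A density-first pass picks UV sensor + soil-moisture probe + radio tag reader + humidity probe + thermal camera + particulate counter + hyperspectral sensor — 472 at 1586 g.
The 204 g tied up in UV sensor and thermal camera is better spent on gas sampler — total rises to 507 (1732 g).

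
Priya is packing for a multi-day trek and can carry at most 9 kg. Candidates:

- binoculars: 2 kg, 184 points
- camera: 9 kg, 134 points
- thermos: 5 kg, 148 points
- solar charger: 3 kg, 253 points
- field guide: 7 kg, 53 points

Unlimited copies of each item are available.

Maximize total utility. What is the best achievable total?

805

Density check — binoculars 92.00, solar charger 84.33, thermos 29.60 are the best per kg.
Greedy by ratio would take 4×binoculars: 8 kg used, total 736.
The 2 kg tied up in binoculars is better spent on solar charger — total rises to 805 (9 kg).
Every other selection either busts 9 kg or fails to beat 805.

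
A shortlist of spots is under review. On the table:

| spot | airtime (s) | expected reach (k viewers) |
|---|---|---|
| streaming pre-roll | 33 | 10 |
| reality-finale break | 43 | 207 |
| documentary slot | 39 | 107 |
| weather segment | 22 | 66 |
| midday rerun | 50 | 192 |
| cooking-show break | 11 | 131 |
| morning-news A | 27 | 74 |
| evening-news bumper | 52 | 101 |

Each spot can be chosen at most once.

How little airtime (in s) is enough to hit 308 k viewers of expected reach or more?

Minimise s subject to total expected reach ≥ 308.
reality-finale break + cooking-show break reaches 338 using 54 s.
Below 54 s the best achievable stays under 308.

54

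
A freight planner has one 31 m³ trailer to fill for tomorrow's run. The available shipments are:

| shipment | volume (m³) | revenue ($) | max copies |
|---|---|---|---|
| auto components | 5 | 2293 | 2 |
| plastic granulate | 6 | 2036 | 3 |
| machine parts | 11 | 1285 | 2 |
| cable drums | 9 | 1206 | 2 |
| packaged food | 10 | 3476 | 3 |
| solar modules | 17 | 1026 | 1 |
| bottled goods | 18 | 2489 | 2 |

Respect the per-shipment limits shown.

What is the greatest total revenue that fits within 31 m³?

11538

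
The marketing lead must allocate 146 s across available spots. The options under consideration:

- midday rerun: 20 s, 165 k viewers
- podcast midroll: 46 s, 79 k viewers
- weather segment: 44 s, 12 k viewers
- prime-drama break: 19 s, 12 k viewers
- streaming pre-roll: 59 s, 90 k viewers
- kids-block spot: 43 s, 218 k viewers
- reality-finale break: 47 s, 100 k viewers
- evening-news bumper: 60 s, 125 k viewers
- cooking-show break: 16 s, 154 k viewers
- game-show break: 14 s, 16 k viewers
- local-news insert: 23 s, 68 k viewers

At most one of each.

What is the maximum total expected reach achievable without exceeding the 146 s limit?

Greedy by ratio would take midday rerun + prime-drama break + kids-block spot + cooking-show break + game-show break + local-news insert: 135 s used, total 633.
Dropping prime-drama break and game-show break and local-news insert frees 56 s; slotting in evening-news bumper (60 s) lifts the total to 662 at 139 s.

662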